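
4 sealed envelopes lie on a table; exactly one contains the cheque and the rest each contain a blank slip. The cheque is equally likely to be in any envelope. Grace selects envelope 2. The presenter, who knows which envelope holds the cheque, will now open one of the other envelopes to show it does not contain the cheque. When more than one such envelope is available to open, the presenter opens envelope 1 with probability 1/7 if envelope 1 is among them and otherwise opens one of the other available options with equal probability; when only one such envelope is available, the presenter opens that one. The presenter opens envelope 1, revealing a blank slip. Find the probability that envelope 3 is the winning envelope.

1/3

Consider each possible location of the cheque in turn.
If it is in envelope 1 (prior 1/4): the presenter opened envelope 1, so this case is ruled out; weight (1/4)·0 = 0.
If it is in any of envelopes 2, 3, and 4 (prior 1/4 each): envelope 1 is available, opened with probability 1/7; weight (1/4)·(1/7) = 1/28 each.
The weights sum to 3/28.
So P(the cheque in envelope 3 | the presenter opened envelope 1) = (1/28) / (3/28) = 1/3.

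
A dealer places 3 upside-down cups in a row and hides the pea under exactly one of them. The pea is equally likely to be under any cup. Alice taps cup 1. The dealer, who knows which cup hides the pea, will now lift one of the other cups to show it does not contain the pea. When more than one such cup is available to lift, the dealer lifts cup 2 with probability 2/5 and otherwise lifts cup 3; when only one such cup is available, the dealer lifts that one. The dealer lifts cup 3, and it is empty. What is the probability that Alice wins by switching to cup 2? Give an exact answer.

Condition on the true location of the pea.
If it is under cup 1 (prior 1/3): cup 2 is available but not opened, probability 3/5; weight (1/3)·(3/5) = 1/5.
If it is under cup 2 (prior 1/3): only cup 3 is available, probability 1; weight (1/3)·1 = 1/3.
If it is under cup 3 (prior 1/3): the dealer opened cup 3, so this case is ruled out; weight (1/3)·0 = 0.
The weights sum to 8/15.
So P(the pea under cup 2 | the dealer opened cup 3) = (1/3) / (8/15) = 5/8.

5/8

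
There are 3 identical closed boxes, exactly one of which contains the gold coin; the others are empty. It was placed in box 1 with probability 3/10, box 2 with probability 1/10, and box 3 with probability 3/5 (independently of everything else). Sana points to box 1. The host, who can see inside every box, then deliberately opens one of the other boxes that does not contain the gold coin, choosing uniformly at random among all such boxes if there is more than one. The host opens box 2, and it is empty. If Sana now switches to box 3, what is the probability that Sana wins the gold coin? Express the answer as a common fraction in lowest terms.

Consider each possible location of the gold coin in turn.
If it is in box 1 (prior 3/10): the host has 2 equally likely choices, so probability 1/2; weight (3/10)·(1/2) = 3/20.
If it is in box 2 (prior 1/10): the host opened box 2, so this case is ruled out; weight (1/10)·0 = 0.
If it is in box 3 (prior 3/5): the host has no choice, probability 1; weight (3/5)·1 = 3/5.
The weights sum to 3/4.
So P(the gold coin in box 3 | the host opened box 2) = (3/5) / (3/4) = 4/5.

4/5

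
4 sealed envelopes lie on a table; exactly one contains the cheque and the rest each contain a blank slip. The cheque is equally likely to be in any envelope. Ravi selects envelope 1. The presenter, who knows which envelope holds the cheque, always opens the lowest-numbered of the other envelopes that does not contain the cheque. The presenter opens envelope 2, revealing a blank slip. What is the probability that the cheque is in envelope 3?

1/3

Consider each possible location of the cheque in turn.
If it is in any of envelopes 1, 3, and 4 (prior 1/4 each): envelope 2 is the lowest-numbered option available, probability 1; weight (1/4)·1 = 1/4 each.
If it is in envelope 2 (prior 1/4): the presenter opened envelope 2, so this case is ruled out; weight (1/4)·0 = 0.
The weights sum to 3/4.
So P(the cheque in envelope 3 | the presenter opened envelope 2) = (1/4) / (3/4) = 1/3.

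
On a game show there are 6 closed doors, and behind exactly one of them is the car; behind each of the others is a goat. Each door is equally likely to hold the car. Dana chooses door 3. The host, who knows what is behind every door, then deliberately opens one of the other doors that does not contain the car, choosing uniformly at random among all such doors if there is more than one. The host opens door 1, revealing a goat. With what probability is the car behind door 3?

1/6

Condition on the true location of the car.
If it is behind door 1 (prior 1/6): the host opened door 1, so this case is ruled out; weight (1/6)·0 = 0.
If it is behind any of doors 2, 4, 5, and 6 (prior 1/6 each): the host has 4 equally likely choices, so probability 1/4; weight (1/6)·(1/4) = 1/24 each.
If it is behind door 3 (prior 1/6): the host has 5 equally likely choices, so probability 1/5; weight (1/6)·(1/5) = 1/30.
The weights sum to 1/5.
So P(the car behind door 3 | the host opened door 1) = (1/30) / (1/5) = 1/6.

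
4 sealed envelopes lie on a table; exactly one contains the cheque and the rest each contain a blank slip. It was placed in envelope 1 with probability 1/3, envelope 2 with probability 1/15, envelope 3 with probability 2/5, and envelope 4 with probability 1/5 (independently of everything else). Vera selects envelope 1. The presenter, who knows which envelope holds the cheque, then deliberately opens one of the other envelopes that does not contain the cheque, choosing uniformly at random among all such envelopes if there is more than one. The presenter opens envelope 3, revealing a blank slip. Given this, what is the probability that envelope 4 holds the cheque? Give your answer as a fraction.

9/22

Apply Bayes' rule, conditioning on where the cheque actually is.
If it is in envelope 1 (prior 1/3): the presenter has 3 equally likely choices, so probability 1/3; weight (1/3)·(1/3) = 1/9.
If it is in envelope 2 (prior 1/15): the presenter has 2 equally likely choices, so probability 1/2; weight (1/15)·(1/2) = 1/30.
If it is in envelope 3 (prior 2/5): the presenter opened envelope 3, so this case is ruled out; weight (2/5)·0 = 0.
If it is in envelope 4 (prior 1/5): the presenter has 2 equally likely choices, so probability 1/2; weight (1/5)·(1/2) = 1/10.
The weights sum to 11/45.
So P(the cheque in envelope 4 | the presenter opened envelope 3) = (1/10) / (11/45) = 9/22.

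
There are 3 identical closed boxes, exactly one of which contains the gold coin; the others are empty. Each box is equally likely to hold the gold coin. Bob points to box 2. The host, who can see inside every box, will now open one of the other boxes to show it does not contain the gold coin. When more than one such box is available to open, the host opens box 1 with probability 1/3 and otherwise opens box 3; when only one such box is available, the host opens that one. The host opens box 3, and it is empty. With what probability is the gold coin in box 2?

2/5

Apply Bayes' rule, conditioning on where the gold coin actually is.
If it is in box 1 (prior 1/3): only box 3 is available, probability 1; weight (1/3)·1 = 1/3.
If it is in box 2 (prior 1/3): box 1 is available but not opened, probability 2/3; weight (1/3)·(2/3) = 2/9.
If it is in box 3 (prior 1/3): the host opened box 3, so this case is ruled out; weight (1/3)·0 = 0.
The weights sum to 5/9.
So P(the gold coin in box 2 | the host opened box 3) = (2/9) / (5/9) = 2/5.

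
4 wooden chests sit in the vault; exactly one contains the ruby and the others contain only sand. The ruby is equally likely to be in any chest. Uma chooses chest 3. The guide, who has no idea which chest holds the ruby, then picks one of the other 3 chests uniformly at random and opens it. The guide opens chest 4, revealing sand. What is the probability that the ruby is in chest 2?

1/3

Because the guide chose which chest to open without knowing where the ruby is, the choice is independent of the prize location. Learning that chest 4 does not hold the ruby simply rules out that one location and leaves the remaining 3 chests still equally likely by symmetry.
So P(the ruby in chest 2) = 1/3.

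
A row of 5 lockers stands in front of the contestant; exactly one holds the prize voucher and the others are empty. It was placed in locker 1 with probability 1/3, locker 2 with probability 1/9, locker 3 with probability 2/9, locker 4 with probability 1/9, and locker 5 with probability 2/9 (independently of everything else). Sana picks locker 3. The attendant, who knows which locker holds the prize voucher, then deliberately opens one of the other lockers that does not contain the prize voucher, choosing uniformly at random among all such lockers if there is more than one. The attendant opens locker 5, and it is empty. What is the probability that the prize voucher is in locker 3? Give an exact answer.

3/13

Consider each possible location of the prize voucher in turn.
If it is in locker 1 (prior 1/3): the attendant has 3 equally likely choices, so probability 1/3; weight (1/3)·(1/3) = 1/9.
If it is in either of lockers 2 and 4 (prior 1/9 each): the attendant has 3 equally likely choices, so probability 1/3; weight (1/9)·(1/3) = 1/27 each.
If it is in locker 3 (prior 2/9): the attendant has 4 equally likely choices, so probability 1/4; weight (2/9)·(1/4) = 1/18.
If it is in locker 5 (prior 2/9): the attendant opened locker 5, so this case is ruled out; weight (2/9)·0 = 0.
The weights sum to 13/54.
So P(the prize voucher in locker 3 | the attendant opened locker 5) = (1/18) / (13/54) = 3/13.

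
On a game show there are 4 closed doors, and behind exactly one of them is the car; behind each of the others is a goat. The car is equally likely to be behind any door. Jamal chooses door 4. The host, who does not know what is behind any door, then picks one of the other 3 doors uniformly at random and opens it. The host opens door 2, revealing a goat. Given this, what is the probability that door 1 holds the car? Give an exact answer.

1/3

Apply Bayes' rule, conditioning on where the car actually is.
If it is behind any of doors 1, 3, and 4 (prior 1/4 each): the host picks door 2 with probability 1/3 regardless, and it is not the prize; weight (1/4)·(1/3) = 1/12 each.
If it is behind door 2 (prior 1/4): the host opened door 2, so this case is ruled out; weight (1/4)·0 = 0.
The weights sum to 1/4.
So P(the car behind door 1 | the host opened door 2) = (1/12) / (1/4) = 1/3.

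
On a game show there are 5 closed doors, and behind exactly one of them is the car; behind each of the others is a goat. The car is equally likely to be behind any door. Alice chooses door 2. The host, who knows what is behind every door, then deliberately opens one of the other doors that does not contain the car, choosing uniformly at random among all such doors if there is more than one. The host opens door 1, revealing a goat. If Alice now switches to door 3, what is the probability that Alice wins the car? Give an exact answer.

4/15

Condition on the true location of the car.
If it is behind door 1 (prior 1/5): the host opened door 1, so this case is ruled out; weight (1/5)·0 = 0.
If it is behind door 2 (prior 1/5): the host has 4 equally likely choices, so probability 1/4; weight (1/5)·(1/4) = 1/20.
If it is behind any of doors 3, 4, and 5 (prior 1/5 each): the host has 3 equally likely choices, so probability 1/3; weight (1/5)·(1/3) = 1/15 each.
The weights sum to 1/4.
So P(the car behind door 3 | the host opened door 1) = (1/15) / (1/4) = 4/15.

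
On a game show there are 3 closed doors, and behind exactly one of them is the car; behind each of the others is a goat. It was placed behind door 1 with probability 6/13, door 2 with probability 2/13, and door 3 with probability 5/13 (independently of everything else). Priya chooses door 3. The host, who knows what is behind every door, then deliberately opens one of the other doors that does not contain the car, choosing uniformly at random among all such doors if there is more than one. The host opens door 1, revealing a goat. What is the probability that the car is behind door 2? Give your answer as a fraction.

Apply Bayes' rule, conditioning on where the car actually is.
If it is behind door 1 (prior 6/13): the host opened door 1, so this case is ruled out; weight (6/13)·0 = 0.
If it is behind door 2 (prior 2/13): the host has no choice, probability 1; weight (2/13)·1 = 2/13.
If it is behind door 3 (prior 5/13): the host has 2 equally likely choices, so probability 1/2; weight (5/13)·(1/2) = 5/26.
The weights sum to 9/26.
So P(the car behind door 2 | the host opened door 1) = (2/13) / (9/26) = 4/9.

4/9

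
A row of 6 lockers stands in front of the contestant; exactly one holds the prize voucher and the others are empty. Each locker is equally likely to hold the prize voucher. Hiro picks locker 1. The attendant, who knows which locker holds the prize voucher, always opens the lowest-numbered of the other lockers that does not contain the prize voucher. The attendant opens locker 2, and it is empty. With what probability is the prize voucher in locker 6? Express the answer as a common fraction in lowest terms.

1/5

Consider each possible location of the prize voucher in turn.
If it is in any of lockers 1, 3, 4, 5, and 6 (prior 1/6 each): locker 2 is the lowest-numbered option available, probability 1; weight (1/6)·1 = 1/6 each.
If it is in locker 2 (prior 1/6): the attendant opened locker 2, so this case is ruled out; weight (1/6)·0 = 0.
The weights sum to 5/6.
So P(the prize voucher in locker 6 | the attendant opened locker 2) = (1/6) / (5/6) = 1/5.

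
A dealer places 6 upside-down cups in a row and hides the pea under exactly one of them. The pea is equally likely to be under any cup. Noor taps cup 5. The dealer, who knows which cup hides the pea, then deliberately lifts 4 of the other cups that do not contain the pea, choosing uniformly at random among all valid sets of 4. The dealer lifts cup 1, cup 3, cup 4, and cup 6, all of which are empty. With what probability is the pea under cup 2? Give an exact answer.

Consider each possible location of the pea in turn.
If it is under any of cups 1, 3, 4, and 6 (prior 1/6 each): that cup was opened and seen not to hold the prize — ruled out; weight (1/6)·0 = 0 each.
If it is under cup 2 (prior 1/6): the dealer has no choice, probability 1; weight (1/6)·1 = 1/6.
If it is under cup 5 (prior 1/6): the dealer has 5 equally likely choices, so probability 1/5; weight (1/6)·(1/5) = 1/30.
The weights sum to 1/5.
So P(the pea under cup 2 | the dealer opened cup 1, cup 3, cup 4, and cup 6) = (1/6) / (1/5) = 5/6.

5/6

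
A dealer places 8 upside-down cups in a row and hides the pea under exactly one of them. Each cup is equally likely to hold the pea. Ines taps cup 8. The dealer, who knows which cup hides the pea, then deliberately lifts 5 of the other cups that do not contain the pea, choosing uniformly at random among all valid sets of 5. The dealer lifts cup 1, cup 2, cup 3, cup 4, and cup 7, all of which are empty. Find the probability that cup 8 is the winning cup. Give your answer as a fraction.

1/8

Condition on the true location of the pea.
If it is under any of cups 1, 2, 3, 4, and 7 (prior 1/8 each): that cup was opened and seen not to hold the prize — ruled out; weight (1/8)·0 = 0 each.
If it is under either of cups 5 and 6 (prior 1/8 each): the dealer has 6 equally likely choices, so probability 1/6; weight (1/8)·(1/6) = 1/48 each.
If it is under cup 8 (prior 1/8): the dealer has 21 equally likely choices, so probability 1/21; weight (1/8)·(1/21) = 1/168.
The weights sum to 1/21.
So P(the pea under cup 8 | the dealer opened cup 1, cup 2, cup 3, cup 4, and cup 7) = (1/168) / (1/21) = 1/8.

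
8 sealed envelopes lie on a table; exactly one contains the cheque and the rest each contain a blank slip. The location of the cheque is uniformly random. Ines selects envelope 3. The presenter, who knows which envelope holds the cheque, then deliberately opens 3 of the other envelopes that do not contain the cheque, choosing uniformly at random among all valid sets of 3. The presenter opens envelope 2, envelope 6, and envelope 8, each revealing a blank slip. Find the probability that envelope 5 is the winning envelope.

Condition on the true location of the cheque.
If it is in any of envelopes 1, 4, 5, and 7 (prior 1/8 each): the presenter has 20 equally likely choices, so probability 1/20; weight (1/8)·(1/20) = 1/160 each.
If it is in any of envelopes 2, 6, and 8 (prior 1/8 each): that envelope was opened and seen not to hold the prize — ruled out; weight (1/8)·0 = 0 each.
If it is in envelope 3 (prior 1/8): the presenter has 35 equally likely choices, so probability 1/35; weight (1/8)·(1/35) = 1/280.
The weights sum to 1/35.
So P(the cheque in envelope 5 | the presenter opened envelope 2, envelope 6, and envelope 8) = (1/160) / (1/35) = 7/32.

7/32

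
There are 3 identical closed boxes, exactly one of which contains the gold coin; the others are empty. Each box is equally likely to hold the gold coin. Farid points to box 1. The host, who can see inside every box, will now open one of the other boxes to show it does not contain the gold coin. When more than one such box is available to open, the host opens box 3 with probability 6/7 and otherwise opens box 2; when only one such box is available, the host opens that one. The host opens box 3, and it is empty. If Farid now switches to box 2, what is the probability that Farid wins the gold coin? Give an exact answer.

7/13

Apply Bayes' rule, conditioning on where the gold coin actually is.
If it is in box 1 (prior 1/3): box 3 is available, opened with probability 6/7; weight (1/3)·(6/7) = 2/7.
If it is in box 2 (prior 1/3): only box 3 is available, probability 1; weight (1/3)·1 = 1/3.
If it is in box 3 (prior 1/3): the host opened box 3, so this case is ruled out; weight (1/3)·0 = 0.
The weights sum to 13/21.
So P(the gold coin in box 2 | the host opened box 3) = (1/3) / (13/21) = 7/13.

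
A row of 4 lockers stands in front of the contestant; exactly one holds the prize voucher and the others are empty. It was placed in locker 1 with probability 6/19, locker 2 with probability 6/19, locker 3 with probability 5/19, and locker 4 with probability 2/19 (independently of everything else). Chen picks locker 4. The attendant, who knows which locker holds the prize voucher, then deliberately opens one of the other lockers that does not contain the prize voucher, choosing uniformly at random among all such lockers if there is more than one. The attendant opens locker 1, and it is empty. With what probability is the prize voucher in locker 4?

4/37

Consider each possible location of the prize voucher in turn.
If it is in locker 1 (prior 6/19): the attendant opened locker 1, so this case is ruled out; weight (6/19)·0 = 0.
If it is in locker 2 (prior 6/19): the attendant has 2 equally likely choices, so probability 1/2; weight (6/19)·(1/2) = 3/19.
If it is in locker 3 (prior 5/19): the attendant has 2 equally likely choices, so probability 1/2; weight (5/19)·(1/2) = 5/38.
If it is in locker 4 (prior 2/19): the attendant has 3 equally likely choices, so probability 1/3; weight (2/19)·(1/3) = 2/57.
The weights sum to 37/114.
So P(the prize voucher in locker 4 | the attendant opened locker 1) = (2/57) / (37/114) = 4/37.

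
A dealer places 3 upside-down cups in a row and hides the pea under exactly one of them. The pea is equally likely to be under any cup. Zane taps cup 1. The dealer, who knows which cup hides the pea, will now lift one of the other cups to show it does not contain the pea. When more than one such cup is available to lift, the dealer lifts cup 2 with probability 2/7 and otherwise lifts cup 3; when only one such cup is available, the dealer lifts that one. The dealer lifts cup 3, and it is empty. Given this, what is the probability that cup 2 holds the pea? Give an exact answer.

7/12

Consider each possible location of the pea in turn.
If it is under cup 1 (prior 1/3): cup 2 is available but not opened, probability 5/7; weight (1/3)·(5/7) = 5/21.
If it is under cup 2 (prior 1/3): only cup 3 is available, probability 1; weight (1/3)·1 = 1/3.
If it is under cup 3 (prior 1/3): the dealer opened cup 3, so this case is ruled out; weight (1/3)·0 = 0.
The weights sum to 4/7.
So P(the pea under cup 2 | the dealer opened cup 3) = (1/3) / (4/7) = 7/12.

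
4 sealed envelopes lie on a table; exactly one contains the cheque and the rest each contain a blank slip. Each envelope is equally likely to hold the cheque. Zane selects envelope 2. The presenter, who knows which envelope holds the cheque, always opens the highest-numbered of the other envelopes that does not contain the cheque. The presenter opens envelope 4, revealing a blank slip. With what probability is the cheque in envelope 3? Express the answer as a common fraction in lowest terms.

1/3

Apply Bayes' rule, conditioning on where the cheque actually is.
If it is in any of envelopes 1, 2, and 3 (prior 1/4 each): envelope 4 is the highest-numbered option available, probability 1; weight (1/4)·1 = 1/4 each.
If it is in envelope 4 (prior 1/4): the presenter opened envelope 4, so this case is ruled out; weight (1/4)·0 = 0.
The weights sum to 3/4.
So P(the cheque in envelope 3 | the presenter opened envelope 4) = (1/4) / (3/4) = 1/3.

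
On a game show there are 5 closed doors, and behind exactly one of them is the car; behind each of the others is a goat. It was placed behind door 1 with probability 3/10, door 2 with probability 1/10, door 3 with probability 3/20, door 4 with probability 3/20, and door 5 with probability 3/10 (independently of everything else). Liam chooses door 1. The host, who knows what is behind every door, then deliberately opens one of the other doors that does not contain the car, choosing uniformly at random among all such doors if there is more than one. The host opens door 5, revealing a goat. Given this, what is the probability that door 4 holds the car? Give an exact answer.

6/25

Consider each possible location of the car in turn.
If it is behind door 1 (prior 3/10): the host has 4 equally likely choices, so probability 1/4; weight (3/10)·(1/4) = 3/40.
If it is behind door 2 (prior 1/10): the host has 3 equally likely choices, so probability 1/3; weight (1/10)·(1/3) = 1/30.
If it is behind either of doors 3 and 4 (prior 3/20 each): the host has 3 equally likely choices, so probability 1/3; weight (3/20)·(1/3) = 1/20 each.
If it is behind door 5 (prior 3/10): the host opened door 5, so this case is ruled out; weight (3/10)·0 = 0.
The weights sum to 5/24.
So P(the car behind door 4 | the host opened door 5) = (1/20) / (5/24) = 6/25.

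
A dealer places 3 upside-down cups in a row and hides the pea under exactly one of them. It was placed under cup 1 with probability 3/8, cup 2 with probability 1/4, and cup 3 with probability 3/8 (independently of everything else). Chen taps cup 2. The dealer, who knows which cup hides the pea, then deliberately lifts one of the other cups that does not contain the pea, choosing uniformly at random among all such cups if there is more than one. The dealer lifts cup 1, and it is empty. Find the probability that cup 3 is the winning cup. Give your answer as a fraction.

Consider each possible location of the pea in turn.
If it is under cup 1 (prior 3/8): the dealer opened cup 1, so this case is ruled out; weight (3/8)·0 = 0.
If it is under cup 2 (prior 1/4): the dealer has 2 equally likely choices, so probability 1/2; weight (1/4)·(1/2) = 1/8.
If it is under cup 3 (prior 3/8): the dealer has no choice, probability 1; weight (3/8)·1 = 3/8.
The weights sum to 1/2.
So P(the pea under cup 3 | the dealer opened cup 1) = (3/8) / (1/2) = 3/4.

3/4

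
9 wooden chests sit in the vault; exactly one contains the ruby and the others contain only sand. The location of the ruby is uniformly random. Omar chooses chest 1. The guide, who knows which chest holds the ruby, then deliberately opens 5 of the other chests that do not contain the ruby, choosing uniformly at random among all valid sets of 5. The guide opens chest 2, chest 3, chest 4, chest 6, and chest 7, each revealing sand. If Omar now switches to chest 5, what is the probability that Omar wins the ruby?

8/27

Consider each possible location of the ruby in turn.
If it is in chest 1 (prior 1/9): the guide has 56 equally likely choices, so probability 1/56; weight (1/9)·(1/56) = 1/504.
If it is in any of chests 2, 3, 4, 6, and 7 (prior 1/9 each): that chest was opened and seen not to hold the prize — ruled out; weight (1/9)·0 = 0 each.
If it is in any of chests 5, 8, and 9 (prior 1/9 each): the guide has 21 equally likely choices, so probability 1/21; weight (1/9)·(1/21) = 1/189 each.
The weights sum to 1/56.
So P(the ruby in chest 5 | the guide opened chest 2, chest 3, chest 4, chest 6, and chest 7) = (1/189) / (1/56) = 8/27.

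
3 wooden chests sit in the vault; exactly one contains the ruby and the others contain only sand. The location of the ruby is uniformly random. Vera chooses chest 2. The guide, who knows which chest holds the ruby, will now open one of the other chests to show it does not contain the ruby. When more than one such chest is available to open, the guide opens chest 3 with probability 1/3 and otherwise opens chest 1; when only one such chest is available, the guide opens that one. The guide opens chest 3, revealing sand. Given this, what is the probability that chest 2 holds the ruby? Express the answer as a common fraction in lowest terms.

Consider each possible location of the ruby in turn.
If it is in chest 1 (prior 1/3): only chest 3 is available, probability 1; weight (1/3)·1 = 1/3.
If it is in chest 2 (prior 1/3): chest 3 is available, opened with probability 1/3; weight (1/3)·(1/3) = 1/9.
If it is in chest 3 (prior 1/3): the guide opened chest 3, so this case is ruled out; weight (1/3)·0 = 0.
The weights sum to 4/9.
So P(the ruby in chest 2 | the guide opened chest 3) = (1/9) / (4/9) = 1/4.

1/4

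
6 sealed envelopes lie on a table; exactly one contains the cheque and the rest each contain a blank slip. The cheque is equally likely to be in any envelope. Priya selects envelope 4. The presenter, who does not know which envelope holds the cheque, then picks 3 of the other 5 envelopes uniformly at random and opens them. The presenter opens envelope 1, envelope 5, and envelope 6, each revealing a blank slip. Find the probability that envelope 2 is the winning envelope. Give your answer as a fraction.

Apply Bayes' rule, conditioning on where the cheque actually is.
If it is in any of envelopes 1, 5, and 6 (prior 1/6 each): that envelope was opened and seen not to hold the prize — ruled out; weight (1/6)·0 = 0 each.
If it is in any of envelopes 2, 3, and 4 (prior 1/6 each): the presenter picks exactly this set with probability 1/10 regardless, and none is the prize; weight (1/6)·(1/10) = 1/60 each.
The weights sum to 1/20.
So P(the cheque in envelope 2 | the presenter opened envelope 1, envelope 5, and envelope 6) = (1/60) / (1/20) = 1/3.

1/3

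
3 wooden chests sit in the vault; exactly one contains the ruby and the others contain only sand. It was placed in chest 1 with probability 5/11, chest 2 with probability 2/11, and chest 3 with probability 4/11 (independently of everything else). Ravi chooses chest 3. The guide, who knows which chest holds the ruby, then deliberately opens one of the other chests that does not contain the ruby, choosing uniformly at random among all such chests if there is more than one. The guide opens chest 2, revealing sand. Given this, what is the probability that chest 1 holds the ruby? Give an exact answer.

5/7

Apply Bayes' rule, conditioning on where the ruby actually is.
If it is in chest 1 (prior 5/11): the guide has no choice, probability 1; weight (5/11)·1 = 5/11.
If it is in chest 2 (prior 2/11): the guide opened chest 2, so this case is ruled out; weight (2/11)·0 = 0.
If it is in chest 3 (prior 4/11): the guide has 2 equally likely choices, so probability 1/2; weight (4/11)·(1/2) = 2/11.
The weights sum to 7/11.
So P(the ruby in chest 1 | the guide opened chest 2) = (5/11) / (7/11) = 5/7.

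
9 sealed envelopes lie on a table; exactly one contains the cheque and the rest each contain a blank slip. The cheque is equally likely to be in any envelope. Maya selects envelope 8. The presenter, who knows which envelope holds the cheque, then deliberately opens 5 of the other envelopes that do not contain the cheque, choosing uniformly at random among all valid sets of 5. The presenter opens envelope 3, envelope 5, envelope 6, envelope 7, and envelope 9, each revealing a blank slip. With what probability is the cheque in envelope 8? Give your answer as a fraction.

Apply Bayes' rule, conditioning on where the cheque actually is.
If it is in any of envelopes 1, 2, and 4 (prior 1/9 each): the presenter has 21 equally likely choices, so probability 1/21; weight (1/9)·(1/21) = 1/189 each.
If it is in any of envelopes 3, 5, 6, 7, and 9 (prior 1/9 each): that envelope was opened and seen not to hold the prize — ruled out; weight (1/9)·0 = 0 each.
If it is in envelope 8 (prior 1/9): the presenter has 56 equally likely choices, so probability 1/56; weight (1/9)·(1/56) = 1/504.
The weights sum to 1/56.
So P(the cheque in envelope 8 | the presenter opened envelope 3, envelope 5, envelope 6, envelope 7, and envelope 9) = (1/504) / (1/56) = 1/9.

1/9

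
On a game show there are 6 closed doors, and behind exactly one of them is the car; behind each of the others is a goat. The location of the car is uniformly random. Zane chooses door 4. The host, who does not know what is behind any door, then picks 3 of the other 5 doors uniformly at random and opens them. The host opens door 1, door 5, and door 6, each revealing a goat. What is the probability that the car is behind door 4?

Consider each possible location of the car in turn.
If it is behind any of doors 1, 5, and 6 (prior 1/6 each): that door was opened and seen not to hold the prize — ruled out; weight (1/6)·0 = 0 each.
If it is behind any of doors 2, 3, and 4 (prior 1/6 each): the host picks exactly this set with probability 1/10 regardless, and none is the prize; weight (1/6)·(1/10) = 1/60 each.
The weights sum to 1/20.
So P(the car behind door 4 | the host opened door 1, door 5, and door 6) = (1/60) / (1/20) = 1/3.

1/3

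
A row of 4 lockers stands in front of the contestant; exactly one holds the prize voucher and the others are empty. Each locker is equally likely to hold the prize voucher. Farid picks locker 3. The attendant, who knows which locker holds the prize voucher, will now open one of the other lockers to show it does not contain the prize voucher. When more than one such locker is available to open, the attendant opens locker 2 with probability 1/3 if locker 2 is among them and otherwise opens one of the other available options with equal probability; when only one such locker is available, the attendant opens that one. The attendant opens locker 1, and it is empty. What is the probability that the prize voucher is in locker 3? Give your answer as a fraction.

Consider each possible location of the prize voucher in turn.
If it is in locker 1 (prior 1/4): the attendant opened locker 1, so this case is ruled out; weight (1/4)·0 = 0.
If it is in locker 2 (prior 1/4): locker 2 holds the prize so is unavailable; the attendant chooses uniformly among the 2 others, probability 1/2; weight (1/4)·(1/2) = 1/8.
If it is in locker 3 (prior 1/4): locker 2 is available but not opened; locker 1 gets probability (1 − 1/3)/2 = 1/3; weight (1/4)·(1/3) = 1/12.
If it is in locker 4 (prior 1/4): locker 2 is available but not opened, probability 2/3; weight (1/4)·(2/3) = 1/6.
The weights sum to 3/8.
So P(the prize voucher in locker 3 | the attendant opened locker 1) = (1/12) / (3/8) = 2/9.

2/9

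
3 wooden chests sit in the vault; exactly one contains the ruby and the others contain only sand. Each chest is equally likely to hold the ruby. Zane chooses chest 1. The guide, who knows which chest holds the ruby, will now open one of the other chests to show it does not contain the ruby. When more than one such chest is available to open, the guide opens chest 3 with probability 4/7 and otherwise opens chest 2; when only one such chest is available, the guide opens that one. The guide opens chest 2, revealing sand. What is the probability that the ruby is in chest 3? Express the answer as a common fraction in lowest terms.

Consider each possible location of the ruby in turn.
If it is in chest 1 (prior 1/3): chest 3 is available but not opened, probability 3/7; weight (1/3)·(3/7) = 1/7.
If it is in chest 2 (prior 1/3): the guide opened chest 2, so this case is ruled out; weight (1/3)·0 = 0.
If it is in chest 3 (prior 1/3): only chest 2 is available, probability 1; weight (1/3)·1 = 1/3.
The weights sum to 10/21.
So P(the ruby in chest 3 | the guide opened chest 2) = (1/3) / (10/21) = 7/10.

7/10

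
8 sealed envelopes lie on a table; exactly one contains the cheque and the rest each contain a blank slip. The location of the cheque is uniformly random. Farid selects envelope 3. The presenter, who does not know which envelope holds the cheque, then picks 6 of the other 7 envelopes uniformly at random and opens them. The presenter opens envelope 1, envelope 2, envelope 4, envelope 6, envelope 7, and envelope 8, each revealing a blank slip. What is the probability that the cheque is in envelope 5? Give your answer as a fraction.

1/2

Consider each possible location of the cheque in turn.
If it is in any of envelopes 1, 2, 4, 6, 7, and 8 (prior 1/8 each): that envelope was opened and seen not to hold the prize — ruled out; weight (1/8)·0 = 0 each.
If it is in either of envelopes 3 and 5 (prior 1/8 each): the presenter picks exactly this set with probability 1/7 regardless, and none is the prize; weight (1/8)·(1/7) = 1/56 each.
The weights sum to 1/28.
So P(the cheque in envelope 5 | the presenter opened envelope 1, envelope 2, envelope 4, envelope 6, envelope 7, and envelope 8) = (1/56) / (1/28) = 1/2.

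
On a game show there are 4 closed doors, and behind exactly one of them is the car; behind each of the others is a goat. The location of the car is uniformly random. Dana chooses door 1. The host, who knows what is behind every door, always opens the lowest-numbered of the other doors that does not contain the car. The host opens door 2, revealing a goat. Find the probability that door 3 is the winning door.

Consider each possible location of the car in turn.
If it is behind any of doors 1, 3, and 4 (prior 1/4 each): door 2 is the lowest-numbered option available, probability 1; weight (1/4)·1 = 1/4 each.
If it is behind door 2 (prior 1/4): the host opened door 2, so this case is ruled out; weight (1/4)·0 = 0.
The weights sum to 3/4.
So P(the car behind door 3 | the host opened door 2) = (1/4) / (3/4) = 1/3.

1/3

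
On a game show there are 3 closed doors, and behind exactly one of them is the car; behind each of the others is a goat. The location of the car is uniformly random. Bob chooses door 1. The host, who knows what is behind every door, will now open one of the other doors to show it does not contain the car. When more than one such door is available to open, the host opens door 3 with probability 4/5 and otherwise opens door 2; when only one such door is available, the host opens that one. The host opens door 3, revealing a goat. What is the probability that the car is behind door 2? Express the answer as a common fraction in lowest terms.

5/9

Consider each possible location of the car in turn.
If it is behind door 1 (prior 1/3): door 3 is available, opened with probability 4/5; weight (1/3)·(4/5) = 4/15.
If it is behind door 2 (prior 1/3): only door 3 is available, probability 1; weight (1/3)·1 = 1/3.
If it is behind door 3 (prior 1/3): the host opened door 3, so this case is ruled out; weight (1/3)·0 = 0.
The weights sum to 3/5.
So P(the car behind door 2 | the host opened door 3) = (1/3) / (3/5) = 5/9.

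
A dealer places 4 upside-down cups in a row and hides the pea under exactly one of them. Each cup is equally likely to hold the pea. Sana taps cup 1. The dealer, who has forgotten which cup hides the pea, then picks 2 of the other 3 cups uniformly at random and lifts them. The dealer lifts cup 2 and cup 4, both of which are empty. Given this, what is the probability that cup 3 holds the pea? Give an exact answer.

Apply Bayes' rule, conditioning on where the pea actually is.
If it is under either of cups 1 and 3 (prior 1/4 each): the dealer picks exactly this set with probability 1/3 regardless, and none is the prize; weight (1/4)·(1/3) = 1/12 each.
If it is under either of cups 2 and 4 (prior 1/4 each): that cup was opened and seen not to hold the prize — ruled out; weight (1/4)·0 = 0 each.
The weights sum to 1/6.
So P(the pea under cup 3 | the dealer opened cup 2 and cup 4) = (1/12) / (1/6) = 1/2.

1/2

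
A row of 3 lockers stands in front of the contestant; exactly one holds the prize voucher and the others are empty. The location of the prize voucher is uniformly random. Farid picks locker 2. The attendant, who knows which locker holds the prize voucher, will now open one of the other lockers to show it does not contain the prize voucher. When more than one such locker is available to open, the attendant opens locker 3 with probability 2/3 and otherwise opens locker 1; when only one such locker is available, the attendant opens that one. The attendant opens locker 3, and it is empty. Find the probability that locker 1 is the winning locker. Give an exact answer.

3/5

Consider each possible location of the prize voucher in turn.
If it is in locker 1 (prior 1/3): only locker 3 is available, probability 1; weight (1/3)·1 = 1/3.
If it is in locker 2 (prior 1/3): locker 3 is available, opened with probability 2/3; weight (1/3)·(2/3) = 2/9.
If it is in locker 3 (prior 1/3): the attendant opened locker 3, so this case is ruled out; weight (1/3)·0 = 0.
The weights sum to 5/9.
So P(the prize voucher in locker 1 | the attendant opened locker 3) = (1/3) / (5/9) = 3/5.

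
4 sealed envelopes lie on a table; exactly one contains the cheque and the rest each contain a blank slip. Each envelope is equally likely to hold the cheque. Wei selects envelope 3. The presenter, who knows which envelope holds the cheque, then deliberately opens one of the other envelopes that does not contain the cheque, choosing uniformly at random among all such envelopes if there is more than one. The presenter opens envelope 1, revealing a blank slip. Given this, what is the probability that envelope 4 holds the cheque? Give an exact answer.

Apply Bayes' rule, conditioning on where the cheque actually is.
If it is in envelope 1 (prior 1/4): the presenter opened envelope 1, so this case is ruled out; weight (1/4)·0 = 0.
If it is in either of envelopes 2 and 4 (prior 1/4 each): the presenter has 2 equally likely choices, so probability 1/2; weight (1/4)·(1/2) = 1/8 each.
If it is in envelope 3 (prior 1/4): the presenter has 3 equally likely choices, so probability 1/3; weight (1/4)·(1/3) = 1/12.
The weights sum to 1/3.
So P(the cheque in envelope 4 | the presenter opened envelope 1) = (1/8) / (1/3) = 3/8.

3/8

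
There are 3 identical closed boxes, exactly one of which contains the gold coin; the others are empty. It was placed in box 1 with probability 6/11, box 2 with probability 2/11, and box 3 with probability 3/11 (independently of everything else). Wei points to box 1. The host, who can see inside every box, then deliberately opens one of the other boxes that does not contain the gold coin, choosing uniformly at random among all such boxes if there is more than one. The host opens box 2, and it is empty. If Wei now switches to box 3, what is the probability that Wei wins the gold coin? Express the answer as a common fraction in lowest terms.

1/2

Condition on the true location of the gold coin.
If it is in box 1 (prior 6/11): the host has 2 equally likely choices, so probability 1/2; weight (6/11)·(1/2) = 3/11.
If it is in box 2 (prior 2/11): the host opened box 2, so this case is ruled out; weight (2/11)·0 = 0.
If it is in box 3 (prior 3/11): the host has no choice, probability 1; weight (3/11)·1 = 3/11.
The weights sum to 6/11.
So P(the gold coin in box 3 | the host opened box 2) = (3/11) / (6/11) = 1/2.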